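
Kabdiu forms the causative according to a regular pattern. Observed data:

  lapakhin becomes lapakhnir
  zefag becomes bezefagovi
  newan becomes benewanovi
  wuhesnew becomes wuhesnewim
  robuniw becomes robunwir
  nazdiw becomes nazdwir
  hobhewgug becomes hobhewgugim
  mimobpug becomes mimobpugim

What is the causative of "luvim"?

newan and lapakhin both end in -n yet inflect differently (benewanovi, lapakhnir), so the final letter is not what conditions the rule; the last vowel is.
"luvim" has last vowel 'i'. The stems whose last vowel is 'i' (nazdiw → nazdwir, robuniw → robunwir, lapakhin → lapakhnir) delete the last vowel and add -ir.
The other patterns: stems whose last vowel is 'a' add be- … -ovi around the stem; stems whose last vowel is 'e' or 'u' add -im.
So luvim → luvmir.

luvmir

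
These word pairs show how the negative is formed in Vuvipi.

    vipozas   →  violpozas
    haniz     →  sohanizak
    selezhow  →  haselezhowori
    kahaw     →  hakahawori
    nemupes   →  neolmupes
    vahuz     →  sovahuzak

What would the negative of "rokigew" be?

harokigewori

"rokigew" ends in -w. The stems ending in -w (kahaw → hakahawori, selezhow → haselezhowori) add ha- … -ori around the stem.
So rokigew → harokigewori.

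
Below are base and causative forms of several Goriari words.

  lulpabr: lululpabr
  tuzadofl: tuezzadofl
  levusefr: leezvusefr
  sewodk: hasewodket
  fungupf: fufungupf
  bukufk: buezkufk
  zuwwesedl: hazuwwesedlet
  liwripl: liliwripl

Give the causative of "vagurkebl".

"vagurkebl" has second-to-last letter 'b'. The one such stem in the data (lulpabr → lululpabr) repeats the first consonant+vowel as a prefix (as do liwripl, fungupf), so the same rule applies.
So vagurkebl → vavagurkebl.

vavagurkebl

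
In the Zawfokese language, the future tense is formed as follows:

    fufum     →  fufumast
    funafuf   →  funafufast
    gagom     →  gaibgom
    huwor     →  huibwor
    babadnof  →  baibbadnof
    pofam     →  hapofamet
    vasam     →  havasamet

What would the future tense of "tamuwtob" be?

taibmuwtob

fufum and gagom both end in -m yet inflect differently (fufumast, gaibgom), so the final letter is not what conditions the rule; the last vowel is.
"tamuwtob" has last vowel 'o'. The stems whose last vowel is 'o' (gagom → gaibgom, huwor → huibwor, babadnof → baibbadnof) insert -ib- after the first vowel.
So tamuwtob → taibmuwtob.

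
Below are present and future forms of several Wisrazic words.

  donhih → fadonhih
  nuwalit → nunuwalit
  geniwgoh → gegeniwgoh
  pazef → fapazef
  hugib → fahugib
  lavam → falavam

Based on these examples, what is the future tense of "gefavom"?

gegefavom

geniwgoh and donhih both end in -h yet inflect differently (gegeniwgoh, fadonhih), so the final letter is not what conditions the rule; the number of vowels is.
"gefavom" has 3 vowels. The stems with 3 vowels (geniwgoh → gegeniwgoh, nuwalit → nunuwalit) repeat the first consonant+vowel as a prefix.
So gefavom → gegefavom.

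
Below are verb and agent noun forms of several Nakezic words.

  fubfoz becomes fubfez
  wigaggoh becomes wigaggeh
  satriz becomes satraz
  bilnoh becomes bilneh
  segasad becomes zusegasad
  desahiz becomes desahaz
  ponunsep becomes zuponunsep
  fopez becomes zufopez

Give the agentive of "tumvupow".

tumvupew

satriz and fubfoz both end in -z yet inflect differently (satraz, fubfez), so the final letter is not what conditions the rule; the last vowel is.
"tumvupow" has last vowel 'o'. The stems whose last vowel is 'o' (fubfoz → fubfez, bilnoh → bilneh, wigaggoh → wigaggeh) change the last vowel to 'e'.
The other patterns: stems whose last vowel is 'i' change the last vowel to 'a'; stems whose last vowel is 'a' or 'e' add the prefix zu-.
So tumvupow → tumvupew.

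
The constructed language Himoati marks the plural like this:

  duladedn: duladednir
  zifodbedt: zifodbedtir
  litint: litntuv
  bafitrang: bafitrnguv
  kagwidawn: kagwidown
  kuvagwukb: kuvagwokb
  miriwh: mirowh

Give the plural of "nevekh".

nevokh

"nevekh" has second-to-last letter 'k'. The one such stem in the data (kuvagwukb → kuvagwokb) changes the last vowel to 'o' (as do kagwidawn, miriwh), so the same rule applies.
The other patterns: stems whose second-to-last letter is 'd' add -ir; stems whose second-to-last letter is 'n' delete the last vowel and add -uv.
So nevekh → nevokh.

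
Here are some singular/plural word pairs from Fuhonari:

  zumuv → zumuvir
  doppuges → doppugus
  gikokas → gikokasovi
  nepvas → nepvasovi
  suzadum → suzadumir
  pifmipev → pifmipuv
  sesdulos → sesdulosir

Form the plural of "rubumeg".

rubumug

doppuges and nepvas both end in -s yet inflect differently (doppugus, nepvasovi), so the final letter is not what conditions the rule; the last vowel is.
"rubumeg" has last vowel 'e'. The stems whose last vowel is 'e' (doppuges → doppugus, pifmipev → pifmipuv) change the last vowel to 'u'.
So rubumeg → rubumug.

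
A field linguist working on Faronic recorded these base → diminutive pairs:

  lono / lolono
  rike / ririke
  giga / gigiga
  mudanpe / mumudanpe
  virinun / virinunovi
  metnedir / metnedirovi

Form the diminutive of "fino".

fifino

mudanpe and metnedir both begin with m- yet inflect differently (mumudanpe, metnedirovi), so the first letter is not what conditions the rule; whether the stem ends in a vowel or a consonant is.
"fino" ends in a vowel. The stems ending in a vowel (lono → lolono, rike → ririke, giga → gigiga) repeat the first consonant+vowel as a prefix.
So fino → fifino.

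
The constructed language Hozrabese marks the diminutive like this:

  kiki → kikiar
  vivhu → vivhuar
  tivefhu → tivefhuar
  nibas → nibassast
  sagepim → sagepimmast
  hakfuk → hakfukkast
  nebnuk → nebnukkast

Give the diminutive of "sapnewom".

kiki and sagepim both have last vowel 'i' yet inflect differently (kikiar, sagepimmast), so the last vowel is not what conditions the rule; whether the stem ends in a vowel or a consonant is.
"sapnewom" ends in a consonant. The stems ending in a consonant (nibas → nibassast, sagepim → sagepimmast, hakfuk → hakfukkast) double the final consonant and add -ast.
The other pattern: stems ending in a vowel add -ar.
So sapnewom → sapnewommast.

sapnewommast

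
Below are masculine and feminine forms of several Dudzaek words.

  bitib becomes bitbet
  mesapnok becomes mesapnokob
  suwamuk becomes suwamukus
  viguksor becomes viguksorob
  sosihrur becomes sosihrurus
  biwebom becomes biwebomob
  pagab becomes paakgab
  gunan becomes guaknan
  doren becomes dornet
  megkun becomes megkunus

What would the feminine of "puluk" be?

"puluk" has last vowel 'u'. The stems whose last vowel is 'u' (suwamuk → suwamukus, megkun → megkunus, sosihrur → sosihrurus) add -us.
So puluk → pulukus.

pulukus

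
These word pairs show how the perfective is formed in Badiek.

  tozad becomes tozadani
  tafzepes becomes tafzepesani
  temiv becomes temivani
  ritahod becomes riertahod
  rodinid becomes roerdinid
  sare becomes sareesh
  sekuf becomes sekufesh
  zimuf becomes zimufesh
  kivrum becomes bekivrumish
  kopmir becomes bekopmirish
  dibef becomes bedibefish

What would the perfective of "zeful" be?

zefulesh

tozad and ritahod both end in -d yet inflect differently (tozadani, riertahod), so the final letter is not what conditions the rule; the first letter is.
"zeful" begins with z-. The one such stem in the data (zimuf → zimufesh) adds -esh, so the same rule applies.
The other patterns: stems beginning with t- add -ani; stems beginning with r- insert -er- after the first vowel; stems beginning with d- or k- add be- … -ish around the stem.
So zeful → zefulesh.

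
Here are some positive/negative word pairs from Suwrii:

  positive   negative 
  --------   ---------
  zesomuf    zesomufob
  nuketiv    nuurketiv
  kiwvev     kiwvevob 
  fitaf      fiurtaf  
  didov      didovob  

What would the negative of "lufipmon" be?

nuketiv and didov both end in -v yet inflect differently (nuurketiv, didovob), so the final letter is not what conditions the rule; the last vowel is.
"lufipmon" has last vowel 'o'. The one such stem in the data (didov → didovob) adds -ob, so the same rule applies.
So lufipmon → lufipmonob.

lufipmonob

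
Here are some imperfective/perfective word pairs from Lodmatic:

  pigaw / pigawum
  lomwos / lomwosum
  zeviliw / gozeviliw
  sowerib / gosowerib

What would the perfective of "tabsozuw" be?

gotabsozuw

pigaw and zeviliw both end in -w yet inflect differently (pigawum, gozeviliw), so the final letter is not what conditions the rule; the number of vowels is.
"tabsozuw" has 3 vowels. The stems with 3 vowels (zeviliw → gozeviliw, sowerib → gosowerib) add the prefix go-.
The other pattern: stems with 2 vowels add -um.
So tabsozuw → gotabsozuw.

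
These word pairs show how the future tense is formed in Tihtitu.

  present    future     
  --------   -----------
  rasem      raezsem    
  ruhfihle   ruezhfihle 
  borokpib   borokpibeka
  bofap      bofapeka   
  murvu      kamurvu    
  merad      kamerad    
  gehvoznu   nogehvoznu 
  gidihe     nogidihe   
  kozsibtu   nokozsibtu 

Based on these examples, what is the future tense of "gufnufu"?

murvu and gehvoznu both end in -u yet inflect differently (kamurvu, nogehvoznu), so the final letter is not what conditions the rule; the first letter is.
"gufnufu" begins with g-. The stems beginning with g- (gehvoznu → nogehvoznu, gidihe → nogidihe) add the prefix no-.
So gufnufu → nogufnufu.

nogufnufu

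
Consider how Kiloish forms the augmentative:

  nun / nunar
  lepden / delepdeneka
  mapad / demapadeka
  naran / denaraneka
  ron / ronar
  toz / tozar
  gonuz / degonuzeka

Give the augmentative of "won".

lepden and ron both end in -n yet inflect differently (delepdeneka, ronar), so the final letter is not what conditions the rule; the number of vowels is.
"won" has 1 vowel. The stems with 1 vowel (ron → ronar, nun → nunar, toz → tozar) add -ar.
So won → wonar.

wonar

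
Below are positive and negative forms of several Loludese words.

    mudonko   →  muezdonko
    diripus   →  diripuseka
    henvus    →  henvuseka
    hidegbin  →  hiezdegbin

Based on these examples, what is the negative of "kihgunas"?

"kihgunas" ends in -s. The stems ending in -s (henvus → henvuseka, diripus → diripuseka) add -eka.
The other pattern: stems ending in -n or -o insert -ez- after the first vowel.
So kihgunas → kihgunaseka.

kihgunaseka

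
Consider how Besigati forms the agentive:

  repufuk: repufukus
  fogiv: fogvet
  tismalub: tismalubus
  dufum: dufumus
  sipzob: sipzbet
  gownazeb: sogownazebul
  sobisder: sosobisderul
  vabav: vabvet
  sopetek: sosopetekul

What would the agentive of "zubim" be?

"zubim" has last vowel 'i'. The one such stem in the data (fogiv → fogvet) deletes the last vowel and adds -et (as do vabav, sipzob), so the same rule applies.
The other patterns: stems whose last vowel is 'e' add so- … -ul around the stem; stems whose last vowel is 'u' add -us.
So zubim → zubmet.

zubmet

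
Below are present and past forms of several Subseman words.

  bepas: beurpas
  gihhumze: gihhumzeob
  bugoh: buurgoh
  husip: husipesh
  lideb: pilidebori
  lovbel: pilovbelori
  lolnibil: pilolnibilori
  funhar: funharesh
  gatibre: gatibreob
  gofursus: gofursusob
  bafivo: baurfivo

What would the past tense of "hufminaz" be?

hufminazesh

gofursus and bepas both end in -s yet inflect differently (gofursusob, beurpas), so the final letter is not what conditions the rule; the first letter is.
"hufminaz" begins with h-. The one such stem in the data (husip → husipesh) adds -esh, so the same rule applies.
The other patterns: stems beginning with l- add pi- … -ori around the stem; stems beginning with g- add -ob; stems beginning with b- insert -ur- after the first vowel.
So hufminaz → hufminazesh.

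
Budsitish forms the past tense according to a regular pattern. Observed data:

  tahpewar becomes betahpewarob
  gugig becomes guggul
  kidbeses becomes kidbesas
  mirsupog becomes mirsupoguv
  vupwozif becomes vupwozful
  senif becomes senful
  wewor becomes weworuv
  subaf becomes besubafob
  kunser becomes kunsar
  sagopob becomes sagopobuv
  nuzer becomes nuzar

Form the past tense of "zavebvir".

nuzer and wewor both end in -r yet inflect differently (nuzar, weworuv), so the final letter is not what conditions the rule; the last vowel is.
"zavebvir" has last vowel 'i'. The stems whose last vowel is 'i' (senif → senful, gugig → guggul, vupwozif → vupwozful) delete the last vowel and add -ul.
The other patterns: stems whose last vowel is 'e' change the last vowel to 'a'; stems whose last vowel is 'o' add -uv; stems whose last vowel is 'a' add be- … -ob around the stem.
So zavebvir → zavebvrul.

zavebvrul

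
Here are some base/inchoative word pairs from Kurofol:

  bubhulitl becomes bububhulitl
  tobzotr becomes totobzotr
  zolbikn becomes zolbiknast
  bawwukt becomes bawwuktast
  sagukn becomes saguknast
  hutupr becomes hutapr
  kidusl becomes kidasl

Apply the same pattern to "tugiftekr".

tugiftekrast

"tugiftekr" has second-to-last letter 'k'. The stems whose second-to-last letter is 'k' (zolbikn → zolbiknast, bawwukt → bawwuktast, sagukn → saguknast) add -ast.
So tugiftekr → tugiftekrast.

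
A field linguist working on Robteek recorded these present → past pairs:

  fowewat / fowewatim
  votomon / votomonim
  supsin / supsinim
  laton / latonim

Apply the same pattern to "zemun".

Every pair shown (fowewat → fowewatim, votomon → votomonim, supsin → supsinim, …) follows the same rule: add -im.
So zemun → zemunim.

zemunim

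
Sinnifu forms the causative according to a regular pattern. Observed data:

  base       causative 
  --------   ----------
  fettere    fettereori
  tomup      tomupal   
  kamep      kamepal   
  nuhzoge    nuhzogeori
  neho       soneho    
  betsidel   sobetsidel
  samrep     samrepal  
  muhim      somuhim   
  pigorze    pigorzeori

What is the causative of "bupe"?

bupeori

pigorze and kamep both have last vowel 'e' yet inflect differently (pigorzeori, kamepal), so the last vowel is not what conditions the rule; the final letter is.
"bupe" ends in -e. The stems ending in -e (pigorze → pigorzeori, fettere → fettereori, nuhzoge → nuhzogeori) add -ori.
So bupe → bupeori.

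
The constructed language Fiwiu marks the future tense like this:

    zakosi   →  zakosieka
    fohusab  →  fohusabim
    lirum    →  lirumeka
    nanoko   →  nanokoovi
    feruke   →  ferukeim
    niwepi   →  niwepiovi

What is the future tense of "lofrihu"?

lofrihueka

niwepi and zakosi both end in -i yet inflect differently (niwepiovi, zakosieka), so the final letter is not what conditions the rule; the first letter is.
"lofrihu" begins with l-. The one such stem in the data (lirum → lirumeka) adds -eka, so the same rule applies.
The other patterns: stems beginning with n- add -ovi; stems beginning with f- add -im.
So lofrihu → lofrihueka.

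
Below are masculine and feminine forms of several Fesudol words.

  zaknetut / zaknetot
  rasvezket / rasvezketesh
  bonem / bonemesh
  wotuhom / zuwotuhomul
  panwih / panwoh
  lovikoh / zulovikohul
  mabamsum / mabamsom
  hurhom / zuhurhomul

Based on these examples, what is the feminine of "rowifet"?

rowifetesh

wotuhom and bonem both end in -m yet inflect differently (zuwotuhomul, bonemesh), so the final letter is not what conditions the rule; the last vowel is.
"rowifet" has last vowel 'e'. The stems whose last vowel is 'e' (rasvezket → rasvezketesh, bonem → bonemesh) add -esh.
So rowifet → rowifetesh.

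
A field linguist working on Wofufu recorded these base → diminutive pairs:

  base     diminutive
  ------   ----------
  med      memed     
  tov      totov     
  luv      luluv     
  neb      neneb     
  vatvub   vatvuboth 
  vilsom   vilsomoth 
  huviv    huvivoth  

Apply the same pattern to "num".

"num" has 1 vowel. The stems with 1 vowel (med → memed, tov → totov, luv → luluv) repeat the first consonant+vowel as a prefix.
The other pattern: stems with 2 vowels add -oth.
So num → nunum.

nunum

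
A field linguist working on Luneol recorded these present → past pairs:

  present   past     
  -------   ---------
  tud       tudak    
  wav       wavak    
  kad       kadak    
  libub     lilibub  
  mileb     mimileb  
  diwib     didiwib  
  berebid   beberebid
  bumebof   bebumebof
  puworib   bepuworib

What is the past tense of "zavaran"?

bezavaran

"zavaran" has 3 vowels. The stems with 3 vowels (berebid → beberebid, bumebof → bebumebof, puworib → bepuworib) add the prefix be-.
The other patterns: stems with 1 vowel add -ak; stems with 2 vowels repeat the first consonant+vowel as a prefix.
So zavaran → bezavaran.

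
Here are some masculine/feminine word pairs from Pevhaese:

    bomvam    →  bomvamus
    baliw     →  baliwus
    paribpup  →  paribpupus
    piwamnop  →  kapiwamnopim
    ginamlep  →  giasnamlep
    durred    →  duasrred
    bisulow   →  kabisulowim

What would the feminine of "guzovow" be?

ginamlep and piwamnop both end in -p yet inflect differently (giasnamlep, kapiwamnopim), so the final letter is not what conditions the rule; the last vowel is.
"guzovow" has last vowel 'o'. The stems whose last vowel is 'o' (piwamnop → kapiwamnopim, bisulow → kabisulowim) add ka- … -im around the stem.
The other patterns: stems whose last vowel is 'e' insert -as- after the first vowel; stems whose last vowel is 'a', 'i' or 'u' add -us.
So guzovow → kaguzovowim.

kaguzovowim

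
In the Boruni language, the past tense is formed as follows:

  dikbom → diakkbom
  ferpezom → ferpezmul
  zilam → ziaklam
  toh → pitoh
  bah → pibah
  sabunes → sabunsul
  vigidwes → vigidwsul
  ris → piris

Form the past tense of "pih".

ris and vigidwes both end in -s yet inflect differently (piris, vigidwsul), so the final letter is not what conditions the rule; the number of vowels is.
"pih" has 1 vowel. The stems with 1 vowel (toh → pitoh, ris → piris, bah → pibah) add the prefix pi-.
The other patterns: stems with 2 vowels insert -ak- after the first vowel; stems with 3 vowels delete the last vowel and add -ul.
So pih → pipih.

pipih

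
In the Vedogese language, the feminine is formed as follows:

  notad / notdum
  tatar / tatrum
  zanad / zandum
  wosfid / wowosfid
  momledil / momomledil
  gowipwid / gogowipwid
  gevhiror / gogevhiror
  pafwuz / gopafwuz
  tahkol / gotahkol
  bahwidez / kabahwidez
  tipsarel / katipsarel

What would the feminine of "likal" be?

liklum

notad and wosfid both end in -d yet inflect differently (notdum, wowosfid), so the final letter is not what conditions the rule; the last vowel is.
"likal" has last vowel 'a'. The stems whose last vowel is 'a' (notad → notdum, tatar → tatrum, zanad → zandum) delete the last vowel and add -um.
The other patterns: stems whose last vowel is 'i' repeat the first consonant+vowel as a prefix; stems whose last vowel is 'o' or 'u' add the prefix go-; stems whose last vowel is 'e' add the prefix ka-.
So likal → liklum.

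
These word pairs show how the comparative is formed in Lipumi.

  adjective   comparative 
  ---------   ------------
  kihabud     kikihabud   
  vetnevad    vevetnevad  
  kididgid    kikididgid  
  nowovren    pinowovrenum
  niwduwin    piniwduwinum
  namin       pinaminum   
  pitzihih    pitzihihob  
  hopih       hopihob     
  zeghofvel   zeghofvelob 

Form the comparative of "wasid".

"wasid" ends in -d. The stems ending in -d (kihabud → kikihabud, vetnevad → vevetnevad, kididgid → kikididgid) repeat the first consonant+vowel as a prefix.
The other patterns: stems ending in -n add pi- … -um around the stem; stems ending in -h or -l add -ob.
So wasid → wawasid.

wawasid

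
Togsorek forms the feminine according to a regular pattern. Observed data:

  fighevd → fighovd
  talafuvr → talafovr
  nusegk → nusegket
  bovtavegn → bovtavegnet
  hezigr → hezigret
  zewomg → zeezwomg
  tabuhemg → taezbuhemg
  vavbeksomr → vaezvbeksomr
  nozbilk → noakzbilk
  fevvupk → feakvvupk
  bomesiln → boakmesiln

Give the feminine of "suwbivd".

suwbovd

talafuvr and hezigr both end in -r yet inflect differently (talafovr, hezigret), so the final letter is not what conditions the rule; the second-to-last letter is.
"suwbivd" has second-to-last letter 'v'. The stems whose second-to-last letter is 'v' (fighevd → fighovd, talafuvr → talafovr) change the last vowel to 'o'.
So suwbivd → suwbovd.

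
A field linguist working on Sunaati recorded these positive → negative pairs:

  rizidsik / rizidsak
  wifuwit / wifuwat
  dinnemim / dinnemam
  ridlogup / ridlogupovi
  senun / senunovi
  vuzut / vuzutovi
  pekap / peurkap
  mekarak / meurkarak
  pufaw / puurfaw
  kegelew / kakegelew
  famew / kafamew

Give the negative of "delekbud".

wifuwit and vuzut both end in -t yet inflect differently (wifuwat, vuzutovi), so the final letter is not what conditions the rule; the last vowel is.
"delekbud" has last vowel 'u'. The stems whose last vowel is 'u' (ridlogup → ridlogupovi, senun → senunovi, vuzut → vuzutovi) add -ovi.
The other patterns: stems whose last vowel is 'i' change the last vowel to 'a'; stems whose last vowel is 'a' insert -ur- after the first vowel; stems whose last vowel is 'e' add the prefix ka-.
So delekbud → delekbudovi.

delekbudovi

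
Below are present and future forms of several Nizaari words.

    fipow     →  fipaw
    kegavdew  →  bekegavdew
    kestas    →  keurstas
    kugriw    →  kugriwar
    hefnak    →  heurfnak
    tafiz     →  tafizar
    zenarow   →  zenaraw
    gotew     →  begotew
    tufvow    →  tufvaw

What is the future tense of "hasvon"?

fipow and kugriw both end in -w yet inflect differently (fipaw, kugriwar), so the final letter is not what conditions the rule; the last vowel is.
"hasvon" has last vowel 'o'. The stems whose last vowel is 'o' (fipow → fipaw, tufvow → tufvaw, zenarow → zenaraw) change the last vowel to 'a'.
The other patterns: stems whose last vowel is 'a' insert -ur- after the first vowel; stems whose last vowel is 'i' add -ar; stems whose last vowel is 'e' add the prefix be-.
So hasvon → hasvan.

hasvan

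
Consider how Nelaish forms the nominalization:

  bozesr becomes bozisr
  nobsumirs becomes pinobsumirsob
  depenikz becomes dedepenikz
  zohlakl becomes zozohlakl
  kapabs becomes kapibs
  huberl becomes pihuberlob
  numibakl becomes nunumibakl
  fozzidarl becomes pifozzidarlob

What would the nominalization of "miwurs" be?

pimiwursob

"miwurs" has second-to-last letter 'r'. The stems whose second-to-last letter is 'r' (nobsumirs → pinobsumirsob, fozzidarl → pifozzidarlob, huberl → pihuberlob) add pi- … -ob around the stem.
So miwurs → pimiwursob.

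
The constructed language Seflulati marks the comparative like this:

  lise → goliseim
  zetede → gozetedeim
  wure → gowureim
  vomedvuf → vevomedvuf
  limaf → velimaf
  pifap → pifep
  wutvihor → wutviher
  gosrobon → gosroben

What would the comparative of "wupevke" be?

gowupevkeim

limaf and pifap both have last vowel 'a' yet inflect differently (velimaf, pifep), so the last vowel is not what conditions the rule; the final letter is.
"wupevke" ends in -e. The stems ending in -e (lise → goliseim, zetede → gozetedeim, wure → gowureim) add go- … -im around the stem.
The other patterns: stems ending in -f add the prefix ve-; stems ending in -n, -p or -r change the last vowel to 'e'.
So wupevke → gowupevkeim.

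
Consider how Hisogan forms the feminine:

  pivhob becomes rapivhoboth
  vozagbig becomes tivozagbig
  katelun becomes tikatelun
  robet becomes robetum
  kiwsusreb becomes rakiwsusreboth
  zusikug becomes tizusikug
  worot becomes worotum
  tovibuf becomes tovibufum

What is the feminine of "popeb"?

pivhob and worot both have last vowel 'o' yet inflect differently (rapivhoboth, worotum), so the last vowel is not what conditions the rule; the final letter is.
"popeb" ends in -b. The stems ending in -b (kiwsusreb → rakiwsusreboth, pivhob → rapivhoboth) add ra- … -oth around the stem.
The other patterns: stems ending in -g or -n add the prefix ti-; stems ending in -f or -t add -um.
So popeb → rapopeboth.

rapopeboth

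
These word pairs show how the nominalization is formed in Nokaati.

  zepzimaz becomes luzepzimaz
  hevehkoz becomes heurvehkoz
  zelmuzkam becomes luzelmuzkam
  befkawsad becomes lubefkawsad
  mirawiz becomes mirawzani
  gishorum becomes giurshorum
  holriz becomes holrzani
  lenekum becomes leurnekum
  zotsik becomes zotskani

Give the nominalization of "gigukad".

lugigukad

zepzimaz and mirawiz both end in -z yet inflect differently (luzepzimaz, mirawzani), so the final letter is not what conditions the rule; the last vowel is.
"gigukad" has last vowel 'a'. The stems whose last vowel is 'a' (zepzimaz → luzepzimaz, zelmuzkam → luzelmuzkam, befkawsad → lubefkawsad) add the prefix lu-.
The other patterns: stems whose last vowel is 'i' delete the last vowel and add -ani; stems whose last vowel is 'o' or 'u' insert -ur- after the first vowel.
So gigukad → lugigukad.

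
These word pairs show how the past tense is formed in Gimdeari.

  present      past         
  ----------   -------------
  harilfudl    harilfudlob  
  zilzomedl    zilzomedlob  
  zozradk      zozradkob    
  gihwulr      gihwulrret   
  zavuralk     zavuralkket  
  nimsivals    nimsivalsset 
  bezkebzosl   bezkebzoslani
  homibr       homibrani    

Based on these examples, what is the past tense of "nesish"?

"nesish" has second-to-last letter 's'. The one such stem in the data (bezkebzosl → bezkebzoslani) adds -ani, so the same rule applies.
The other patterns: stems whose second-to-last letter is 'd' add -ob; stems whose second-to-last letter is 'l' double the final consonant and add -et.
So nesish → nesishani.

nesishani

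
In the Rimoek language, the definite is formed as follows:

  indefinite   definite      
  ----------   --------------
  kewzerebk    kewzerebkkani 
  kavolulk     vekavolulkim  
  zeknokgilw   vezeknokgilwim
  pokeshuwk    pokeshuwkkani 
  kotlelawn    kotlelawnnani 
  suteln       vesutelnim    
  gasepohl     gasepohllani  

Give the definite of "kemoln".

"kemoln" has second-to-last letter 'l'. The stems whose second-to-last letter is 'l' (zeknokgilw → vezeknokgilwim, kavolulk → vekavolulkim, suteln → vesutelnim) add ve- … -im around the stem.
The other pattern: stems whose second-to-last letter is 'b', 'h' or 'w' double the final consonant and add -ani.
So kemoln → vekemolnim.

vekemolnim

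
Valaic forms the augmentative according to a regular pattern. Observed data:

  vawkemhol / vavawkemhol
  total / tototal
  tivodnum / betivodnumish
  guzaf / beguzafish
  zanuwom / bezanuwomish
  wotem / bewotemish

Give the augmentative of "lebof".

"lebof" ends in -f. The one such stem in the data (guzaf → beguzafish) adds be- … -ish around the stem, so the same rule applies.
The other pattern: stems ending in -l repeat the first consonant+vowel as a prefix.
So lebof → belebofish.

belebofish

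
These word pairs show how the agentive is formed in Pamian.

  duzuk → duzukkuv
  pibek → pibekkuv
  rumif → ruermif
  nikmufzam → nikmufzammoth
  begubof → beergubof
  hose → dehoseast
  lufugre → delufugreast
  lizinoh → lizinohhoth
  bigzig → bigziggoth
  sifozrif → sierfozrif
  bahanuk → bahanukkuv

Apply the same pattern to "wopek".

"wopek" ends in -k. The stems ending in -k (pibek → pibekkuv, bahanuk → bahanukkuv, duzuk → duzukkuv) double the final consonant and add -uv.
So wopek → wopekkuv.

wopekkuv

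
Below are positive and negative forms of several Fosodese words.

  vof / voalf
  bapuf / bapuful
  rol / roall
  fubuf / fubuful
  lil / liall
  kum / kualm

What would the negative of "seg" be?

sealg

fubuf and vof both end in -f yet inflect differently (fubuful, voalf), so the final letter is not what conditions the rule; the number of vowels is.
"seg" has 1 vowel. The stems with 1 vowel (rol → roall, vof → voalf, kum → kualm) insert -al- after the first vowel.
The other pattern: stems with 2 vowels add -ul.
So seg → sealg.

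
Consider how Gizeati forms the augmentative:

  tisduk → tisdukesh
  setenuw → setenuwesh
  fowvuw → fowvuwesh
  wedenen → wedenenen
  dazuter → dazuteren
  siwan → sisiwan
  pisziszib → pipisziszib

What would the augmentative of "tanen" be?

tanenen

"tanen" has last vowel 'e'. The stems whose last vowel is 'e' (wedenen → wedenenen, dazuter → dazuteren) add -en.
So tanen → tanenen.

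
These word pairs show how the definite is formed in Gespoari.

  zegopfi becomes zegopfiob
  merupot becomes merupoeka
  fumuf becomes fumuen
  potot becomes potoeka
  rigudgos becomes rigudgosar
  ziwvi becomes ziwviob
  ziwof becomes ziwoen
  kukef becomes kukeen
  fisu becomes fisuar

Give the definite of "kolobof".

ziwof and merupot both have last vowel 'o' yet inflect differently (ziwoen, merupoeka), so the last vowel is not what conditions the rule; the final letter is.
"kolobof" ends in -f. The stems ending in -f (kukef → kukeen, ziwof → ziwoen, fumuf → fumuen) drop the final letter and add -en.
The other patterns: stems ending in -i add -ob; stems ending in -t drop the final letter and add -eka; stems ending in -s or -u add -ar.
So kolobof → koloboen.

koloboen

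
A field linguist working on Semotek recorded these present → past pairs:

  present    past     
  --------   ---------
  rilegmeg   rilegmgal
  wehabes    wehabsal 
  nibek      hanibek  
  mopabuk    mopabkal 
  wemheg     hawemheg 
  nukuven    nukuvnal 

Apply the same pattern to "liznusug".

liznusgal

wemheg and rilegmeg both end in -g yet inflect differently (hawemheg, rilegmgal), so the final letter is not what conditions the rule; the number of vowels is.
"liznusug" has 3 vowels. The stems with 3 vowels (rilegmeg → rilegmgal, wehabes → wehabsal, nukuven → nukuvnal) delete the last vowel and add -al.
So liznusug → liznusgal.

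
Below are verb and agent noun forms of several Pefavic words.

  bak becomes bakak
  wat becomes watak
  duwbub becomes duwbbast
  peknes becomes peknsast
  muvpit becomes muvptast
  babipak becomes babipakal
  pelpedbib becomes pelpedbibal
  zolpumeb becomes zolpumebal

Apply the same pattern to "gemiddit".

wat and muvpit both end in -t yet inflect differently (watak, muvptast), so the final letter is not what conditions the rule; the number of vowels is.
"gemiddit" has 3 vowels. The stems with 3 vowels (babipak → babipakal, pelpedbib → pelpedbibal, zolpumeb → zolpumebal) add -al.
The other patterns: stems with 1 vowel add -ak; stems with 2 vowels delete the last vowel and add -ast.
So gemiddit → gemiddital.

gemiddital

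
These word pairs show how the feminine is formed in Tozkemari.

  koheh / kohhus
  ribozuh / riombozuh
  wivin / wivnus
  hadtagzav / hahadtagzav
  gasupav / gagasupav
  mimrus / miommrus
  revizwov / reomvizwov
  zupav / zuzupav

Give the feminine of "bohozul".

koheh and ribozuh both end in -h yet inflect differently (kohhus, riombozuh), so the final letter is not what conditions the rule; the last vowel is.
"bohozul" has last vowel 'u'. The stems whose last vowel is 'u' (mimrus → miommrus, ribozuh → riombozuh) insert -om- after the first vowel.
So bohozul → boomhozul.

boomhozul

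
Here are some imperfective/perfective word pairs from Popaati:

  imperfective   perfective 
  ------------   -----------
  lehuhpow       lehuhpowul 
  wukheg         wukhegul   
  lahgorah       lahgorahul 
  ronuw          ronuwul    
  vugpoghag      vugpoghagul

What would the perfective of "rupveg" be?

Every pair shown (lehuhpow → lehuhpowul, wukheg → wukhegul, lahgorah → lahgorahul, …) follows the same rule: add -ul.
So rupveg → rupvegul.

rupvegul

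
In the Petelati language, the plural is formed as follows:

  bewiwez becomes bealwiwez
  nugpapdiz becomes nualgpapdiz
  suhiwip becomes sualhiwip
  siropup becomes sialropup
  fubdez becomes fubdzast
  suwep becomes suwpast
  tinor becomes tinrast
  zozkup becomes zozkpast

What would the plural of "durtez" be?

bewiwez and fubdez both end in -z yet inflect differently (bealwiwez, fubdzast), so the final letter is not what conditions the rule; the number of vowels is.
"durtez" has 2 vowels. The stems with 2 vowels (fubdez → fubdzast, suwep → suwpast, tinor → tinrast) delete the last vowel and add -ast.
The other pattern: stems with 3 vowels insert -al- after the first vowel.
So durtez → durtzast.

durtzast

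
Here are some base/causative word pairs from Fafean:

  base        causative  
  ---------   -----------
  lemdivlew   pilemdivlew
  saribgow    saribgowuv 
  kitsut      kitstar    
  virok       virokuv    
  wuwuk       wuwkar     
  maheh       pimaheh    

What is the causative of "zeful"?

"zeful" has last vowel 'u'. The stems whose last vowel is 'u' (kitsut → kitstar, wuwuk → wuwkar) delete the last vowel and add -ar.
So zeful → zeflar.

zeflar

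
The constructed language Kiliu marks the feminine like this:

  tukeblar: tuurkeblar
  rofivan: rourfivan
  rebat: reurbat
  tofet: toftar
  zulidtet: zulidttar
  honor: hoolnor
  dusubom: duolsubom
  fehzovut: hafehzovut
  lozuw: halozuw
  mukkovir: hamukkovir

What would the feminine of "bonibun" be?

habonibun

"bonibun" has last vowel 'u'. The stems whose last vowel is 'u' (fehzovut → hafehzovut, lozuw → halozuw) add the prefix ha-.
The other patterns: stems whose last vowel is 'a' insert -ur- after the first vowel; stems whose last vowel is 'e' delete the last vowel and add -ar; stems whose last vowel is 'o' insert -ol- after the first vowel.
So bonibun → habonibun.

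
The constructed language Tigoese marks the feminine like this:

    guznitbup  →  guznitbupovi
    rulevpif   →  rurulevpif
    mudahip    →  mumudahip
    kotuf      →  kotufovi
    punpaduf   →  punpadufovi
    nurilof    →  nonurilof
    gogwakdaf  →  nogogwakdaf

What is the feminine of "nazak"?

nonazak

"nazak" has last vowel 'a'. The one such stem in the data (gogwakdaf → nogogwakdaf) adds the prefix no-, so the same rule applies.
The other patterns: stems whose last vowel is 'i' repeat the first consonant+vowel as a prefix; stems whose last vowel is 'u' add -ovi.
So nazak → nonazak.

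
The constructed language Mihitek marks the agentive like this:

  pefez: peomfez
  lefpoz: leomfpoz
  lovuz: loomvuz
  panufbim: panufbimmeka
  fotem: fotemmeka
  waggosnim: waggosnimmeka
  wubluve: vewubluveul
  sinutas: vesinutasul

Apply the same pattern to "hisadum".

pefez and fotem both have last vowel 'e' yet inflect differently (peomfez, fotemmeka), so the last vowel is not what conditions the rule; the final letter is.
"hisadum" ends in -m. The stems ending in -m (panufbim → panufbimmeka, fotem → fotemmeka, waggosnim → waggosnimmeka) double the final consonant and add -eka.
The other patterns: stems ending in -z insert -om- after the first vowel; stems ending in -e or -s add ve- … -ul around the stem.
So hisadum → hisadummeka.

hisadummeka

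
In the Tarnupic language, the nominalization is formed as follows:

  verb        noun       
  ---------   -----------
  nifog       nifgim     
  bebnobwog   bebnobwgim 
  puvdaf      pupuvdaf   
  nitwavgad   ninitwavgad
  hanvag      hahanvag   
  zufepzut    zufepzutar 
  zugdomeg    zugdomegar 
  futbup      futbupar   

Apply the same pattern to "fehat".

fefehat

nifog and hanvag both end in -g yet inflect differently (nifgim, hahanvag), so the final letter is not what conditions the rule; the last vowel is.
"fehat" has last vowel 'a'. The stems whose last vowel is 'a' (puvdaf → pupuvdaf, nitwavgad → ninitwavgad, hanvag → hahanvag) repeat the first consonant+vowel as a prefix.
So fehat → fefehat.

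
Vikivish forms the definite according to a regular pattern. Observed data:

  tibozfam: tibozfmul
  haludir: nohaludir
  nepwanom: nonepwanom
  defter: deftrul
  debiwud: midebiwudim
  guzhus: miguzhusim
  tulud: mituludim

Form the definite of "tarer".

"tarer" has last vowel 'e'. The one such stem in the data (defter → deftrul) deletes the last vowel and adds -ul (as does tibozfam), so the same rule applies.
The other patterns: stems whose last vowel is 'i' or 'o' add the prefix no-; stems whose last vowel is 'u' add mi- … -im around the stem.
So tarer → tarrul.

tarrul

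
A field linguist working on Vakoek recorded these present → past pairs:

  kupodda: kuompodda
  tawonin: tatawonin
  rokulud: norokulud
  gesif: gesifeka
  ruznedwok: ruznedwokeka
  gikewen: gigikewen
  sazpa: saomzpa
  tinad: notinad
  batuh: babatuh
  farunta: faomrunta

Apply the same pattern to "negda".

"negda" ends in -a. The stems ending in -a (kupodda → kuompodda, farunta → faomrunta, sazpa → saomzpa) insert -om- after the first vowel.
So negda → neomgda.

neomgda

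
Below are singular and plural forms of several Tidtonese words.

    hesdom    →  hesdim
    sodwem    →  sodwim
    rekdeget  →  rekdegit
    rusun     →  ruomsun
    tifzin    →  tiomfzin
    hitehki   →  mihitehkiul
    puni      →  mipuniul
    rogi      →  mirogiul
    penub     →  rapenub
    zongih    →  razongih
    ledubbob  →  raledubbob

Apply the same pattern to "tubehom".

tifzin and hitehki both have last vowel 'i' yet inflect differently (tiomfzin, mihitehkiul), so the last vowel is not what conditions the rule; the final letter is.
"tubehom" ends in -m. The stems ending in -m (hesdom → hesdim, sodwem → sodwim) change the last vowel to 'i'.
The other patterns: stems ending in -n insert -om- after the first vowel; stems ending in -i add mi- … -ul around the stem; stems ending in -b or -h add the prefix ra-.
So tubehom → tubehim.

tubehim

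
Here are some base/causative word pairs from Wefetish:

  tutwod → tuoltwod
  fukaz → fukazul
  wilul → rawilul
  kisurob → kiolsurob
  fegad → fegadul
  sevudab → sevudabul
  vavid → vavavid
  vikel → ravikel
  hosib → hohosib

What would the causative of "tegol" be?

teolgol

"tegol" has last vowel 'o'. The stems whose last vowel is 'o' (tutwod → tuoltwod, kisurob → kiolsurob) insert -ol- after the first vowel.
So tegol → teolgol.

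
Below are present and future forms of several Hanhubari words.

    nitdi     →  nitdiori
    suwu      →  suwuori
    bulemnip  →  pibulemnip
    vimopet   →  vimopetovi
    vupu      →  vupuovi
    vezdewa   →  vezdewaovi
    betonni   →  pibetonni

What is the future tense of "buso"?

vupu and suwu both end in -u yet inflect differently (vupuovi, suwuori), so the final letter is not what conditions the rule; the first letter is.
"buso" begins with b-. The stems beginning with b- (betonni → pibetonni, bulemnip → pibulemnip) add the prefix pi-.
The other patterns: stems beginning with v- add -ovi; stems beginning with n- or s- add -ori.
So buso → pibuso.

pibuso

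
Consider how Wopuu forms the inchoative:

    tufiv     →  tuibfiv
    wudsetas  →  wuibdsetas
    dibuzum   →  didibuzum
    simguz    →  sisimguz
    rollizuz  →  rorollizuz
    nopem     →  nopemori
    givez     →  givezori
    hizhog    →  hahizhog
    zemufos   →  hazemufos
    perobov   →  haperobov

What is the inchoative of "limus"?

lilimus

dibuzum and nopem both end in -m yet inflect differently (didibuzum, nopemori), so the final letter is not what conditions the rule; the last vowel is.
"limus" has last vowel 'u'. The stems whose last vowel is 'u' (dibuzum → didibuzum, simguz → sisimguz, rollizuz → rorollizuz) repeat the first consonant+vowel as a prefix.
So limus → lilimus.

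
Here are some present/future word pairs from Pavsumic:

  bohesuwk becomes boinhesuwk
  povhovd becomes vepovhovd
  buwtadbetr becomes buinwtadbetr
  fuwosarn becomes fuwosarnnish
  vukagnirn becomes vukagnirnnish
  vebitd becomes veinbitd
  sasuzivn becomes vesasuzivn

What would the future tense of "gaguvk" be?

vegaguvk

vukagnirn and sasuzivn both end in -n yet inflect differently (vukagnirnnish, vesasuzivn), so the final letter is not what conditions the rule; the second-to-last letter is.
"gaguvk" has second-to-last letter 'v'. The stems whose second-to-last letter is 'v' (povhovd → vepovhovd, sasuzivn → vesasuzivn) add the prefix ve-.
The other patterns: stems whose second-to-last letter is 'r' double the final consonant and add -ish; stems whose second-to-last letter is 't' or 'w' insert -in- after the first vowel.
So gaguvk → vegaguvk.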